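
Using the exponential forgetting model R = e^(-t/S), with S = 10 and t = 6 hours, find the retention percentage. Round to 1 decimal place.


R = e^(-t/S)
-t/S = -6/10 = -0.6
R = e^(-0.6) = 0.548812
Percentage = 0.548812 * 100
= 54.9


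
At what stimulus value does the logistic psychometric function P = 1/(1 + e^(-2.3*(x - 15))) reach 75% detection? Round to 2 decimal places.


At P = 0.75: 0.75 = 1/(1 + e^(-k*(x-x0)))
Solving: e^(-k*(x-x0)) = 1/3
x = x0 + ln(3)/k
ln(3) = 1.0986
x = 15 + 1.0986/2.3
= 15 + 0.4777
= 15.48


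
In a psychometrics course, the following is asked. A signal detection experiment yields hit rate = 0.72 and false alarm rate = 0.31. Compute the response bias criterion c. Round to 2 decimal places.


c = -0.5 * (z(HR) + z(FAR))
z(0.72) = 0.5828
z(0.31) = -0.4959
c = -0.5 * (0.5828 + -0.4959)
= -0.5 * 0.0869
= -0.04


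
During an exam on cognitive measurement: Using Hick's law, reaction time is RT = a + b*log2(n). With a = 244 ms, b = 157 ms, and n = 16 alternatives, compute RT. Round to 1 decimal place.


RT = 244 + 157 * log2(16)
log2(16) = 4.0
RT = 244 + 157 * 4.0
= 244 + 628.0
= 872.0 ms


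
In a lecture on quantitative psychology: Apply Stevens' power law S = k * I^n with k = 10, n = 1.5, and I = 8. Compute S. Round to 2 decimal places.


S = 10 * 8^1.5
8^1.5 = 22.6274
S = 10 * 22.6274
= 226.27


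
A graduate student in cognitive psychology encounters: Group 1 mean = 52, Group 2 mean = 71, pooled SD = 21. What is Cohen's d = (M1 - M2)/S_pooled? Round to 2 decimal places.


Cohen's d = (M1 - M2) / S_pooled
= (52 - 71) / 21
= -19 / 21
= -0.90


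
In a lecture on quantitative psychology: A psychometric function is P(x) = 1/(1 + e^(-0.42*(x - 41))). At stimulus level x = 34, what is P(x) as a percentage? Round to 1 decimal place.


P(x) = 1/(1 + e^(-0.42*(34 - 41)))
Exponent = -0.42 * -7 = 2.94
e^(2.94) = 18.915846
P = 1/(1 + 18.915846) = 0.050211
Percentage = 5.0


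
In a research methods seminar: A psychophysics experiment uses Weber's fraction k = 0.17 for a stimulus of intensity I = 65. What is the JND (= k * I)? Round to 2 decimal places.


JND = k * I
JND = 0.17 * 65
= 11.05


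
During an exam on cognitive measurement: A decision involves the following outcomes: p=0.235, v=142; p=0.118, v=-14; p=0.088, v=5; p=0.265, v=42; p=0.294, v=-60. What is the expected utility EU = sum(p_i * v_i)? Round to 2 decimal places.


EU = sum(p_i * v_i)
0.235 * 142 = 33.37
0.118 * -14 = -1.652
0.088 * 5 = 0.44
0.265 * 42 = 11.13
0.294 * -60 = -17.64
EU = 33.37 + -1.652 + 0.44 + 11.13 + -17.64
= 25.65


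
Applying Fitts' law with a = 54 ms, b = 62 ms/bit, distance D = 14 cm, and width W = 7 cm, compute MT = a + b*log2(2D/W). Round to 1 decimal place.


MT = 54 + 62 * log2(2*14/7)
2D/W = 4.0
log2(4.0) = 2.0
MT = 54 + 62 * 2.0
= 178.0 ms


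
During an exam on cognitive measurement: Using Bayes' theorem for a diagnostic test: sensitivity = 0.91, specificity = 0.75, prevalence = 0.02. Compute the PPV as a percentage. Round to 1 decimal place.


PPV = (sens * prev) / (sens * prev + (1-spec) * (1-prev))
Numerator = 0.91 * 0.02 = 0.0182
P(positive and no disease) = (1 - spec) * (1 - prev) = (1 - 0.75) * (1 - 0.02) = 0.245
Denominator = 0.0182 + 0.245 = 0.2632
PPV = 0.0182 / 0.2632 = 0.069149
As percentage = 6.9


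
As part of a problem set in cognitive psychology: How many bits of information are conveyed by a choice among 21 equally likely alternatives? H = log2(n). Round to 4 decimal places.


H = log2(n)
H = log2(21)
= 4.3923


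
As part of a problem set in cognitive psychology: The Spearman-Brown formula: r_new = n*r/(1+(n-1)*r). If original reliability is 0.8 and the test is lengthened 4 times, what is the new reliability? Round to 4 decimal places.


r_new = n*r / (1 + (n-1)*r)
Numerator = 4 * 0.8 = 3.2
Denominator = 1 + 3 * 0.8 = 3.4
r_new = 3.2 / 3.4
= 0.9412


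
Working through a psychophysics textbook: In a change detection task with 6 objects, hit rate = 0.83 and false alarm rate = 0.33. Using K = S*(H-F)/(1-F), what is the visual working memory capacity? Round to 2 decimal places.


K = S * (H - F) / (1 - F)
H - F = 0.5
1 - F = 0.67
K = 6 * 0.5 / 0.67
= 4.48


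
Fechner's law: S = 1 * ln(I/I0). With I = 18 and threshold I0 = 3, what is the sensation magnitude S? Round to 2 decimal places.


S = 1 * ln(18/3)
I/I0 = 6.0
ln(6.0) = 1.7918
S = 1 * 1.7918
= 1.79


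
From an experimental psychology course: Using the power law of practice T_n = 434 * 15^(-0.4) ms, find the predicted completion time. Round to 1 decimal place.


T_n = 434 * 15^(-0.4)
15^(-0.4) = 0.338504
T_n = 434 * 0.338504
= 146.9 ms


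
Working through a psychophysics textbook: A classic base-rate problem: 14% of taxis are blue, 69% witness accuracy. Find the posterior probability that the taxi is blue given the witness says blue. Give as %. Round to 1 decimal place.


P(blue | says blue) = P(says blue | blue)*P(blue) / [P(says blue | blue)*P(blue) + P(says blue | not blue)*P(not blue)]
Numerator = 0.69 * 0.14 = 0.0966
False identification = 0.31 * 0.86 = 0.2666
P = 0.0966 / (0.0966 + 0.2666)
= 0.0966 / 0.3632
As percentage = 26.6


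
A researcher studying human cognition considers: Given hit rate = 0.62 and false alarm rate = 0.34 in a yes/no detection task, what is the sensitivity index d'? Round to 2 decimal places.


d' = z(HR) - z(FAR)
z(0.62) = 0.3055
z(0.34) = -0.4125
d' = 0.3055 - -0.4125
= 0.72


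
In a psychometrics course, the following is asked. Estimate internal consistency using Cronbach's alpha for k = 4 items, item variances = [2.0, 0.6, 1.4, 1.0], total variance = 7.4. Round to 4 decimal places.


alpha = (k/(k-1)) * (1 - sum(s_i^2)/s_total^2)
sum(item variances) = 5.0
k/(k-1) = 4/3 = 1.333333
1 - 5.0/7.4 = 1 - 0.675676 = 0.324324
alpha = 1.333333 * 0.324324
= 0.4324


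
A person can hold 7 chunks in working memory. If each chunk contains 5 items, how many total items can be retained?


Total items = chunks * items_per_chunk
= 7 * 5
= 35


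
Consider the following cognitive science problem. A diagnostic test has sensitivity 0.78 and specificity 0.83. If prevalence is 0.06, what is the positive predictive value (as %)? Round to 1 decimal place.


PPV = (sens * prev) / (sens * prev + (1-spec) * (1-prev))
Numerator = 0.78 * 0.06 = 0.0468
P(positive and no disease) = (1 - spec) * (1 - prev) = (1 - 0.83) * (1 - 0.06) = 0.1598
Denominator = 0.0468 + 0.1598 = 0.2066
PPV = 0.0468 / 0.2066 = 0.226525
As percentage = 22.7


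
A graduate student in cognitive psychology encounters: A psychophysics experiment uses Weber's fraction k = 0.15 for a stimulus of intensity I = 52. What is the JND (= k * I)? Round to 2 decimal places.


JND = k * I
JND = 0.15 * 52
= 7.80


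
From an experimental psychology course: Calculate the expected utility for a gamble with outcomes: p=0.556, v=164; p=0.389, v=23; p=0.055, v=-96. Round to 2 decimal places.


EU = sum(p_i * v_i)
0.556 * 164 = 91.184
0.389 * 23 = 8.947
0.055 * -96 = -5.28
EU = 91.184 + 8.947 + -5.28
= 94.85


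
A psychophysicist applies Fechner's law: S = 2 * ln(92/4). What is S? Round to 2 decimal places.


S = 2 * ln(92/4)
I/I0 = 23.0
ln(23.0) = 3.1355
S = 2 * 3.1355
= 6.27


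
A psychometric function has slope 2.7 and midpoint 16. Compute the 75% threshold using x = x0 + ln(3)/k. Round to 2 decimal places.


At P = 0.75: 0.75 = 1/(1 + e^(-k*(x-x0)))
Solving: e^(-k*(x-x0)) = 1/3
x = x0 + ln(3)/k
ln(3) = 1.0986
x = 16 + 1.0986/2.7
= 16 + 0.4069
= 16.41


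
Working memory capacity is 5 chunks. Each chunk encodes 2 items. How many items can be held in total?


Total items = chunks * items_per_chunk
= 5 * 2
= 10


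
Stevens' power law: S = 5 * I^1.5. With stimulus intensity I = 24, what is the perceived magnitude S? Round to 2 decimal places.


S = 5 * 24^1.5
24^1.5 = 117.5755
S = 5 * 117.5755
= 587.88


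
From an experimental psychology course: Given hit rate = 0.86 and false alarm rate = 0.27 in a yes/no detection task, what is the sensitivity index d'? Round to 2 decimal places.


d' = z(HR) - z(FAR)
z(0.86) = 1.0803
z(0.27) = -0.6128
d' = 1.0803 - -0.6128
= 1.69


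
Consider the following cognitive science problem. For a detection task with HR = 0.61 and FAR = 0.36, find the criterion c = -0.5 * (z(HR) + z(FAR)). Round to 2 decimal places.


c = -0.5 * (z(HR) + z(FAR))
z(0.61) = 0.2793
z(0.36) = -0.3585
c = -0.5 * (0.2793 + -0.3585)
= -0.5 * -0.0792
= 0.04


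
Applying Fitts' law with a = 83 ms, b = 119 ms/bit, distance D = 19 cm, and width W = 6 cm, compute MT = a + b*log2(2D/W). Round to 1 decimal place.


MT = 83 + 119 * log2(2*19/6)
2D/W = 6.333333
log2(6.333333) = 2.663
MT = 83 + 119 * 2.663
= 399.9 ms


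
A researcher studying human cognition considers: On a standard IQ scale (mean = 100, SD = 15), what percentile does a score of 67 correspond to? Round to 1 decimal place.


z = (IQ - mean) / SD
z = (67 - 100) / 15 = -2.2
Percentile = Phi(-2.2) * 100
Phi(-2.2) = 0.013903
= 1.4


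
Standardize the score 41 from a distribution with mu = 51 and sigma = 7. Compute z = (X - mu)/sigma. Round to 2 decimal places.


z = (X - mu) / sigma
= (41 - 51) / 7
= -10 / 7
= -1.43


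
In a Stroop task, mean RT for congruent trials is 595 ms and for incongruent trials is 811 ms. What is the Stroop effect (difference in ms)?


Stroop effect = RT(incongruent) - RT(congruent)
= 811 - 595
= 216 ms


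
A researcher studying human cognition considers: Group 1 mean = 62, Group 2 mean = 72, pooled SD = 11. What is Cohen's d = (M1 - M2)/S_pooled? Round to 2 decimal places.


Cohen's d = (M1 - M2) / S_pooled
= (62 - 72) / 11
= -10 / 11
= -0.91


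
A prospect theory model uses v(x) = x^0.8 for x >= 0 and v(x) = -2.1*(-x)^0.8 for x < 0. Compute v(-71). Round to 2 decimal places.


Since x = -71 < 0, use v(x) = -lambda*(-x)^alpha
(-x) = 71
71^0.8 = 30.2696
v(-71) = -2.1 * 30.2696
= -63.57


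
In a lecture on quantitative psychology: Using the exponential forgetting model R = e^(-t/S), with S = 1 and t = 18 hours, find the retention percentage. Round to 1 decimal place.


R = e^(-t/S)
-t/S = -18/1 = -18.0
R = e^(-18.0) = 0.0
Percentage = 0.0 * 100
= 0.0


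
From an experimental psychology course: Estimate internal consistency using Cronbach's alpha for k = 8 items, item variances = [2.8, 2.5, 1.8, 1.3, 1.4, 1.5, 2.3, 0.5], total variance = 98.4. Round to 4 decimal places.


alpha = (k/(k-1)) * (1 - sum(s_i^2)/s_total^2)
sum(item variances) = 14.1
k/(k-1) = 8/7 = 1.142857
1 - 14.1/98.4 = 1 - 0.143293 = 0.856707
alpha = 1.142857 * 0.856707
= 0.9791


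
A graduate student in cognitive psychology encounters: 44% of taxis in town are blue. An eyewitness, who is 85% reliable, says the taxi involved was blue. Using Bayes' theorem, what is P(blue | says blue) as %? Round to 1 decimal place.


P(blue | says blue) = P(says blue | blue)*P(blue) / [P(says blue | blue)*P(blue) + P(says blue | not blue)*P(not blue)]
Numerator = 0.85 * 0.44 = 0.374
False identification = 0.15 * 0.56 = 0.084
P = 0.374 / (0.374 + 0.084)
= 0.374 / 0.458
As percentage = 81.7


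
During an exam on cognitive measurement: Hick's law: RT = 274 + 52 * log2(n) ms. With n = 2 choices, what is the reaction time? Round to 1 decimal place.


RT = 274 + 52 * log2(2)
log2(2) = 1.0
RT = 274 + 52 * 1.0
= 274 + 52.0
= 326.0 ms


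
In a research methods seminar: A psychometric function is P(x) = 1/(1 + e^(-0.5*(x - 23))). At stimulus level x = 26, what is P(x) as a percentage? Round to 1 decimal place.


P(x) = 1/(1 + e^(-0.5*(26 - 23)))
Exponent = -0.5 * 3 = -1.5
e^(-1.5) = 0.22313
P = 1/(1 + 0.22313) = 0.817575
Percentage = 81.8


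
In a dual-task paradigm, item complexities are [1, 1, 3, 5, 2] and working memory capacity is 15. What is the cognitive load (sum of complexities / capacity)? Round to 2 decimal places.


Total complexity = 1 + 1 + 3 + 5 + 2 = 12
Load = total / capacity = 12 / 15
= 0.80


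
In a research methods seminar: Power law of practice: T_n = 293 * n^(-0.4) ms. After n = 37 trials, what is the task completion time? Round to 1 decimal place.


T_n = 293 * 37^(-0.4)
37^(-0.4) = 0.235895
T_n = 293 * 0.235895
= 69.1 ms


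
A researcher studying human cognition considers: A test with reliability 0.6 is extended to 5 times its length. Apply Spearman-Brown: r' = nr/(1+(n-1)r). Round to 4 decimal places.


r_new = n*r / (1 + (n-1)*r)
Numerator = 5 * 0.6 = 3.0
Denominator = 1 + 4 * 0.6 = 3.4
r_new = 3.0 / 3.4
= 0.8824


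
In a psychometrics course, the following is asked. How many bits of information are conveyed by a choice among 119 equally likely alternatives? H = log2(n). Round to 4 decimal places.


H = log2(n)
H = log2(119)
= 6.8948


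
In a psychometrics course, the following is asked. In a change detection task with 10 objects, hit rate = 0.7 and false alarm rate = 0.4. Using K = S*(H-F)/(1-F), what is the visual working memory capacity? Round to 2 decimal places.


K = S * (H - F) / (1 - F)
H - F = 0.3
1 - F = 0.6
K = 10 * 0.3 / 0.6
= 5.00


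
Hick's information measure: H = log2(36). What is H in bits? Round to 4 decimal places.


H = log2(n)
H = log2(36)
= 5.1699


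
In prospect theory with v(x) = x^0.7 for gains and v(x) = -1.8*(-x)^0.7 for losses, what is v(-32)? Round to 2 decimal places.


Since x = -32 < 0, use v(x) = -lambda*(-x)^alpha
(-x) = 32
32^0.7 = 11.3137
v(-32) = -1.8 * 11.3137
= -20.36


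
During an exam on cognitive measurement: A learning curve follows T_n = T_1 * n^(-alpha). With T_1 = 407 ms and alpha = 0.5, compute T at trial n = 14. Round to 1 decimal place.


T_n = 407 * 14^(-0.5)
14^(-0.5) = 0.267261
T_n = 407 * 0.267261
= 108.8 ms


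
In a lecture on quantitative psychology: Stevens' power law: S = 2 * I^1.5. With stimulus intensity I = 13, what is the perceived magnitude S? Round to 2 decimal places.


S = 2 * 13^1.5
13^1.5 = 46.8722
S = 2 * 46.8722
= 93.74


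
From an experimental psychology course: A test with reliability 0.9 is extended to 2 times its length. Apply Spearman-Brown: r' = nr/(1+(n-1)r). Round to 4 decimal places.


r_new = n*r / (1 + (n-1)*r)
Numerator = 2 * 0.9 = 1.8
Denominator = 1 + 1 * 0.9 = 1.9
r_new = 1.8 / 1.9
= 0.9474


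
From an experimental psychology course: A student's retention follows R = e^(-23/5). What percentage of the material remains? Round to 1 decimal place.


R = e^(-t/S)
-t/S = -23/5 = -4.6
R = e^(-4.6) = 0.010052
Percentage = 0.010052 * 100
= 1.0


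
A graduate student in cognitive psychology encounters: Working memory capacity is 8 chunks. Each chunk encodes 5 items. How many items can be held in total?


Total items = chunks * items_per_chunk
= 8 * 5
= 40


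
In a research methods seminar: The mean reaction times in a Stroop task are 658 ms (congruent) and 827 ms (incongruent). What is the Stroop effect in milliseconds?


Stroop effect = RT(incongruent) - RT(congruent)
= 827 - 658
= 169 ms


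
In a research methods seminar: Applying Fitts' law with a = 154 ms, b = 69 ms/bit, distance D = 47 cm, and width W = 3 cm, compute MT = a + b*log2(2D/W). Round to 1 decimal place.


MT = 154 + 69 * log2(2*47/3)
2D/W = 31.333333
log2(31.333333) = 4.9696
MT = 154 + 69 * 4.9696
= 496.9 ms


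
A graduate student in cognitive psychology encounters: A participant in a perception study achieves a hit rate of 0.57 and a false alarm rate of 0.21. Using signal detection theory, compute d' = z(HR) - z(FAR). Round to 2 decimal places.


d' = z(HR) - z(FAR)
z(0.57) = 0.1764
z(0.21) = -0.8064
d' = 0.1764 - -0.8064
= 0.98


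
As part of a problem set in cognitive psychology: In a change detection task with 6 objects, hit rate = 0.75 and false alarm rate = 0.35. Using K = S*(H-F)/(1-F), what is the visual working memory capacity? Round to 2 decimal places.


K = S * (H - F) / (1 - F)
H - F = 0.4
1 - F = 0.65
K = 6 * 0.4 / 0.65
= 3.69


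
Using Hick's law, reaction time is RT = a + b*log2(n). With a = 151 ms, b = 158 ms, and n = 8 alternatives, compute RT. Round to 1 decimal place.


RT = 151 + 158 * log2(8)
log2(8) = 3.0
RT = 151 + 158 * 3.0
= 151 + 474.0
= 625.0 ms


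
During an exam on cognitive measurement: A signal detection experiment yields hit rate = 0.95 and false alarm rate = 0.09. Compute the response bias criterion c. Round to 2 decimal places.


c = -0.5 * (z(HR) + z(FAR))
z(0.95) = 1.6449
z(0.09) = -1.3408
c = -0.5 * (1.6449 + -1.3408)
= -0.5 * 0.3041
= -0.15


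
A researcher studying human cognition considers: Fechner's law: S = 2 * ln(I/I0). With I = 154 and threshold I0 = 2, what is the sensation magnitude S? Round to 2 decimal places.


S = 2 * ln(154/2)
I/I0 = 77.0
ln(77.0) = 4.3438
S = 2 * 4.3438
= 8.69


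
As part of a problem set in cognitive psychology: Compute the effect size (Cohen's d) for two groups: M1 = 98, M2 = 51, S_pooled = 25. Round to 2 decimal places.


Cohen's d = (M1 - M2) / S_pooled
= (98 - 51) / 25
= 47 / 25
= 1.88


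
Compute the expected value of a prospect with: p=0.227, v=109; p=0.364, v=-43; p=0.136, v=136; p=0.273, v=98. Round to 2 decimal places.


EU = sum(p_i * v_i)
0.227 * 109 = 24.743
0.364 * -43 = -15.652
0.136 * 136 = 18.496
0.273 * 98 = 26.754
EU = 24.743 + -15.652 + 18.496 + 26.754
= 54.34


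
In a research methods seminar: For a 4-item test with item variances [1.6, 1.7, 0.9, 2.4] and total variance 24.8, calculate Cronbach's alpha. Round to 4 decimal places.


alpha = (k/(k-1)) * (1 - sum(s_i^2)/s_total^2)
sum(item variances) = 6.6
k/(k-1) = 4/3 = 1.333333
1 - 6.6/24.8 = 1 - 0.266129 = 0.733871
alpha = 1.333333 * 0.733871
= 0.9785


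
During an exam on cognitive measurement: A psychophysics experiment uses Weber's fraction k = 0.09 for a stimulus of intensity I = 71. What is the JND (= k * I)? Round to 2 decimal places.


JND = k * I
JND = 0.09 * 71
= 6.39


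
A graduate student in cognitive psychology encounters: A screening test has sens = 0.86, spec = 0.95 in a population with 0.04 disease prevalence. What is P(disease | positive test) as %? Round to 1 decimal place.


PPV = (sens * prev) / (sens * prev + (1-spec) * (1-prev))
Numerator = 0.86 * 0.04 = 0.0344
P(positive and no disease) = (1 - spec) * (1 - prev) = (1 - 0.95) * (1 - 0.04) = 0.048
Denominator = 0.0344 + 0.048 = 0.0824
PPV = 0.0344 / 0.0824 = 0.417476
As percentage = 41.7


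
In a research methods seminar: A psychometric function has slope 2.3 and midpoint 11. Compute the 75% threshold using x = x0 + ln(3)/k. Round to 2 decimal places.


At P = 0.75: 0.75 = 1/(1 + e^(-k*(x-x0)))
Solving: e^(-k*(x-x0)) = 1/3
x = x0 + ln(3)/k
ln(3) = 1.0986
x = 11 + 1.0986/2.3
= 11 + 0.4777
= 11.48


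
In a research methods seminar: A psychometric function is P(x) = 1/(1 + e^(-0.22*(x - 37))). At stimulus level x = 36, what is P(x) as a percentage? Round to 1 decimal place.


P(x) = 1/(1 + e^(-0.22*(36 - 37)))
Exponent = -0.22 * -1 = 0.22
e^(0.22) = 1.246077
P = 1/(1 + 1.246077) = 0.445221
Percentage = 44.5


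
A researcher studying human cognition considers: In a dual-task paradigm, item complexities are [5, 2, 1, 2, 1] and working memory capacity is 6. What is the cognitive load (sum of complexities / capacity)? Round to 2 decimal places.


Total complexity = 5 + 2 + 1 + 2 + 1 = 11
Load = total / capacity = 11 / 6
= 1.83


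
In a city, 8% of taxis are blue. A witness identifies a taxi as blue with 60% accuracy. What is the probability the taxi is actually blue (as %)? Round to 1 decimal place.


P(blue | says blue) = P(says blue | blue)*P(blue) / [P(says blue | blue)*P(blue) + P(says blue | not blue)*P(not blue)]
Numerator = 0.6 * 0.08 = 0.048
False identification = 0.4 * 0.92 = 0.368
P = 0.048 / (0.048 + 0.368)
= 0.048 / 0.416
As percentage = 11.5


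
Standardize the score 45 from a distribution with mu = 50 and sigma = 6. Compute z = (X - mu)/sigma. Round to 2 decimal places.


z = (X - mu) / sigma
= (45 - 50) / 6
= -5 / 6
= -0.83


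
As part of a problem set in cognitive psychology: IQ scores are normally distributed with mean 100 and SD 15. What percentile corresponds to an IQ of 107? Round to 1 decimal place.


z = (IQ - mean) / SD
z = (107 - 100) / 15 = 0.4667
Percentile = Phi(0.4667) * 100
Phi(0.4667) = 0.679643
= 68.0


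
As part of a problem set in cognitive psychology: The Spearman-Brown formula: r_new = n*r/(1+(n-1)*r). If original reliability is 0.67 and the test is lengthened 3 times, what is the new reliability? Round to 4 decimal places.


r_new = n*r / (1 + (n-1)*r)
Numerator = 3 * 0.67 = 2.01
Denominator = 1 + 2 * 0.67 = 2.34
r_new = 2.01 / 2.34
= 0.8590


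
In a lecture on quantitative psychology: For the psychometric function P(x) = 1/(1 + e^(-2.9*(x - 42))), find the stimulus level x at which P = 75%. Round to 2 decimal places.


At P = 0.75: 0.75 = 1/(1 + e^(-k*(x-x0)))
Solving: e^(-k*(x-x0)) = 1/3
x = x0 + ln(3)/k
ln(3) = 1.0986
x = 42 + 1.0986/2.9
= 42 + 0.3788
= 42.38


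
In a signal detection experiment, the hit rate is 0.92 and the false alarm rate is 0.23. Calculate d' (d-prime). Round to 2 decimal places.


d' = z(HR) - z(FAR)
z(0.92) = 1.4051
z(0.23) = -0.7388
d' = 1.4051 - -0.7388
= 2.14


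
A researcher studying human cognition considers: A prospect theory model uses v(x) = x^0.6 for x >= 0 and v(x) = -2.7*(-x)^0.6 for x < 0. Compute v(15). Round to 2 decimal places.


Since x = 15 >= 0, use v(x) = x^0.6
15^0.6 = 5.0776
v(15) = 5.08


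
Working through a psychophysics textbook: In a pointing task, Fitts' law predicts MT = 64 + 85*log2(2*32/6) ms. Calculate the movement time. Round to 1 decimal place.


MT = 64 + 85 * log2(2*32/6)
2D/W = 10.666667
log2(10.666667) = 3.415
MT = 64 + 85 * 3.415
= 354.3 ms


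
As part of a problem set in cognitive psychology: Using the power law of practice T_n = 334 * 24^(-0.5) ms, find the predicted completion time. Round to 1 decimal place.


T_n = 334 * 24^(-0.5)
24^(-0.5) = 0.204124
T_n = 334 * 0.204124
= 68.2 ms


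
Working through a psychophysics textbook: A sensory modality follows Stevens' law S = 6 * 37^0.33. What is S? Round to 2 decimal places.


S = 6 * 37^0.33
37^0.33 = 3.2924
S = 6 * 3.2924
= 19.75


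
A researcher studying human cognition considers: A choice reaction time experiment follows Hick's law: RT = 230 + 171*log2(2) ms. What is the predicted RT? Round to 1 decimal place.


RT = 230 + 171 * log2(2)
log2(2) = 1.0
RT = 230 + 171 * 1.0
= 230 + 171.0
= 401.0 ms


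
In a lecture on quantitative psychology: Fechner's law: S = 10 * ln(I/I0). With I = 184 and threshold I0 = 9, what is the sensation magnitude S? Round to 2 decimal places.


S = 10 * ln(184/9)
I/I0 = 20.444444
ln(20.444444) = 3.0177
S = 10 * 3.0177
= 30.18


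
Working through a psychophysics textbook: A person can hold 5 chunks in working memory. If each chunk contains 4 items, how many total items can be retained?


Total items = chunks * items_per_chunk
= 5 * 4
= 20


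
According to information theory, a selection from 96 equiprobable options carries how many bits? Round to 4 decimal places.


H = log2(n)
H = log2(96)
= 6.5850


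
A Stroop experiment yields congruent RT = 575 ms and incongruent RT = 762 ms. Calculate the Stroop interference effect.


Stroop effect = RT(incongruent) - RT(congruent)
= 762 - 575
= 187 ms


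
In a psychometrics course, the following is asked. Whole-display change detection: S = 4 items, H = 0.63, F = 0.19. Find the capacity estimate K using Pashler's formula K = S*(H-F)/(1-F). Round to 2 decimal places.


K = S * (H - F) / (1 - F)
H - F = 0.44
1 - F = 0.81
K = 4 * 0.44 / 0.81
= 2.17


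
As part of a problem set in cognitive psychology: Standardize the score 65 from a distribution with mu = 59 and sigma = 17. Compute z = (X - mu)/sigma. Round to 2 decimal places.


z = (X - mu) / sigma
= (65 - 59) / 17
= 6 / 17
= 0.35


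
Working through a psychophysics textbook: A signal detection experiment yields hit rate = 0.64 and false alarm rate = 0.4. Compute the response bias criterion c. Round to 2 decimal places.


c = -0.5 * (z(HR) + z(FAR))
z(0.64) = 0.3585
z(0.4) = -0.2533
c = -0.5 * (0.3585 + -0.2533)
= -0.5 * 0.1052
= -0.05


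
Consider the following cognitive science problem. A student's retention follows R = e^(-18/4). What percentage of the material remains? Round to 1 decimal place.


R = e^(-t/S)
-t/S = -18/4 = -4.5
R = e^(-4.5) = 0.011109
Percentage = 0.011109 * 100
= 1.1


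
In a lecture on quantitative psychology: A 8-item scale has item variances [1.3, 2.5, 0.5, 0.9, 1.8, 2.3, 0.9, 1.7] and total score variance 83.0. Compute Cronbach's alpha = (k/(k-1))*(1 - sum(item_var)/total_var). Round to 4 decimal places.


alpha = (k/(k-1)) * (1 - sum(s_i^2)/s_total^2)
sum(item variances) = 11.9
k/(k-1) = 8/7 = 1.142857
1 - 11.9/83.0 = 1 - 0.143373 = 0.856627
alpha = 1.142857 * 0.856627
= 0.9790


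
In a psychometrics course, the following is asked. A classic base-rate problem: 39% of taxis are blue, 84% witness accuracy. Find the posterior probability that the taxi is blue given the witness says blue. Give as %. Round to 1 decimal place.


P(blue | says blue) = P(says blue | blue)*P(blue) / [P(says blue | blue)*P(blue) + P(says blue | not blue)*P(not blue)]
Numerator = 0.84 * 0.39 = 0.3276
False identification = 0.16 * 0.61 = 0.0976
P = 0.3276 / (0.3276 + 0.0976)
= 0.3276 / 0.4252
As percentage = 77.0


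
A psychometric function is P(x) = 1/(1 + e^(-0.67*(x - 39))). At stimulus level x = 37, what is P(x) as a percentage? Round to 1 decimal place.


P(x) = 1/(1 + e^(-0.67*(37 - 39)))
Exponent = -0.67 * -2 = 1.34
e^(1.34) = 3.819044
P = 1/(1 + 3.819044) = 0.20751
Percentage = 20.8


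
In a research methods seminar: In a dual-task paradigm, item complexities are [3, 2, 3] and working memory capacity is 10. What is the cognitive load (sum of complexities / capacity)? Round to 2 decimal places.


Total complexity = 3 + 2 + 3 = 8
Load = total / capacity = 8 / 10
= 0.80


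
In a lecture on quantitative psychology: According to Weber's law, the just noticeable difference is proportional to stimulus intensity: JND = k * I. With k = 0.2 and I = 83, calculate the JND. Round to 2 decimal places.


JND = k * I
JND = 0.2 * 83
= 16.60


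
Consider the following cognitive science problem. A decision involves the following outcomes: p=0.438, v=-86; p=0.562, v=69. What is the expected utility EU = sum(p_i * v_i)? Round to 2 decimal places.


EU = sum(p_i * v_i)
0.438 * -86 = -37.668
0.562 * 69 = 38.778
EU = -37.668 + 38.778
= 1.11


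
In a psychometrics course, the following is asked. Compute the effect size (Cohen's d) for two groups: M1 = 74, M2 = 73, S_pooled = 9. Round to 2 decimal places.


Cohen's d = (M1 - M2) / S_pooled
= (74 - 73) / 9
= 1 / 9
= 0.11


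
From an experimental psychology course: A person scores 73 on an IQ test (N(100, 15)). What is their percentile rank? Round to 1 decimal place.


z = (IQ - mean) / SD
z = (73 - 100) / 15 = -1.8
Percentile = Phi(-1.8) * 100
Phi(-1.8) = 0.03593
= 3.6


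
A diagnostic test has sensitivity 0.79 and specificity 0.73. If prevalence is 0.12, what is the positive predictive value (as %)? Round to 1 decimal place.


PPV = (sens * prev) / (sens * prev + (1-spec) * (1-prev))
Numerator = 0.79 * 0.12 = 0.0948
P(positive and no disease) = (1 - spec) * (1 - prev) = (1 - 0.73) * (1 - 0.12) = 0.2376
Denominator = 0.0948 + 0.2376 = 0.3324
PPV = 0.0948 / 0.3324 = 0.285199
As percentage = 28.5


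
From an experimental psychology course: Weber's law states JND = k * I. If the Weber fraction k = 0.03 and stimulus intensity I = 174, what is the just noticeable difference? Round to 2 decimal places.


JND = k * I
JND = 0.03 * 174
= 5.22


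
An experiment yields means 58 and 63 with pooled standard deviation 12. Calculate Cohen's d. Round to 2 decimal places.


Cohen's d = (M1 - M2) / S_pooled
= (58 - 63) / 12
= -5 / 12
= -0.42


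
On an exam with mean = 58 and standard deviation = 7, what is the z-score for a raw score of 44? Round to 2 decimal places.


z = (X - mu) / sigma
= (44 - 58) / 7
= -14 / 7
= -2.00


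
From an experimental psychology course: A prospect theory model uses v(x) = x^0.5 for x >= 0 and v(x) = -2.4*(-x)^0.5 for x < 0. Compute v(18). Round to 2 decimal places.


Since x = 18 >= 0, use v(x) = x^0.5
18^0.5 = 4.2426
v(18) = 4.24


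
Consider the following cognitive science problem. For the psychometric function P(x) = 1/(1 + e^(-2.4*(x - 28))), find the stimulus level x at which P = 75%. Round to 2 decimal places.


At P = 0.75: 0.75 = 1/(1 + e^(-k*(x-x0)))
Solving: e^(-k*(x-x0)) = 1/3
x = x0 + ln(3)/k
ln(3) = 1.0986
x = 28 + 1.0986/2.4
= 28 + 0.4578
= 28.46


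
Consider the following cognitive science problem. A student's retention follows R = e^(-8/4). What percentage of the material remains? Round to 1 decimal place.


R = e^(-t/S)
-t/S = -8/4 = -2.0
R = e^(-2.0) = 0.135335
Percentage = 0.135335 * 100
= 13.5


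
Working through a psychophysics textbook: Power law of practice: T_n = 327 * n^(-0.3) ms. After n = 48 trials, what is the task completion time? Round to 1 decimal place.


T_n = 327 * 48^(-0.3)
48^(-0.3) = 0.31306
T_n = 327 * 0.31306
= 102.4 ms


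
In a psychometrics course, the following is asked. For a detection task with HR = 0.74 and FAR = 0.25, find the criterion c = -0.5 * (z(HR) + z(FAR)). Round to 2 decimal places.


c = -0.5 * (z(HR) + z(FAR))
z(0.74) = 0.6433
z(0.25) = -0.6745
c = -0.5 * (0.6433 + -0.6745)
= -0.5 * -0.0312
= 0.02


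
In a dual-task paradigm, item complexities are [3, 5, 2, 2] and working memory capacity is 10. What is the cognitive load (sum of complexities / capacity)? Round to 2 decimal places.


Total complexity = 3 + 5 + 2 + 2 = 12
Load = total / capacity = 12 / 10
= 1.20


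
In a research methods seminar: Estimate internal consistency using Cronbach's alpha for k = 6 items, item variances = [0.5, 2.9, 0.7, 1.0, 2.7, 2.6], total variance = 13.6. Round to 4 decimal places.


alpha = (k/(k-1)) * (1 - sum(s_i^2)/s_total^2)
sum(item variances) = 10.4
k/(k-1) = 6/5 = 1.2
1 - 10.4/13.6 = 1 - 0.764706 = 0.235294
alpha = 1.2 * 0.235294
= 0.2824


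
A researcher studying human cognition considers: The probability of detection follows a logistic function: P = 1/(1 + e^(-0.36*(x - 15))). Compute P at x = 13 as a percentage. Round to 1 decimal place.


P(x) = 1/(1 + e^(-0.36*(13 - 15)))
Exponent = -0.36 * -2 = 0.72
e^(0.72) = 2.054433
P = 1/(1 + 2.054433) = 0.327393
Percentage = 32.7


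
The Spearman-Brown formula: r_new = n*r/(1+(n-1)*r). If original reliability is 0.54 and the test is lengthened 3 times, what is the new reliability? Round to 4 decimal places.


r_new = n*r / (1 + (n-1)*r)
Numerator = 3 * 0.54 = 1.62
Denominator = 1 + 2 * 0.54 = 2.08
r_new = 1.62 / 2.08
= 0.7788


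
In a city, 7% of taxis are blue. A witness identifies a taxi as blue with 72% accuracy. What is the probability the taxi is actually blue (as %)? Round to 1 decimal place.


P(blue | says blue) = P(says blue | blue)*P(blue) / [P(says blue | blue)*P(blue) + P(says blue | not blue)*P(not blue)]
Numerator = 0.72 * 0.07 = 0.0504
False identification = 0.28 * 0.93 = 0.2604
P = 0.0504 / (0.0504 + 0.2604)
= 0.0504 / 0.3108
As percentage = 16.2


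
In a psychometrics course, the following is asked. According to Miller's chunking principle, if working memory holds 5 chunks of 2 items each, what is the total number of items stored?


Total items = chunks * items_per_chunk
= 5 * 2
= 10


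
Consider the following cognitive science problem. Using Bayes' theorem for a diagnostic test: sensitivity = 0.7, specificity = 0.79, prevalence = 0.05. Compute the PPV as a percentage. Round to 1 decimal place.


PPV = (sens * prev) / (sens * prev + (1-spec) * (1-prev))
Numerator = 0.7 * 0.05 = 0.035
P(positive and no disease) = (1 - spec) * (1 - prev) = (1 - 0.79) * (1 - 0.05) = 0.1995
Denominator = 0.035 + 0.1995 = 0.2345
PPV = 0.035 / 0.2345 = 0.149254
As percentage = 14.9


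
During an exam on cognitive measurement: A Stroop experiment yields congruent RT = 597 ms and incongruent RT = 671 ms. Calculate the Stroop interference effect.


Stroop effect = RT(incongruent) - RT(congruent)
= 671 - 597
= 74 ms


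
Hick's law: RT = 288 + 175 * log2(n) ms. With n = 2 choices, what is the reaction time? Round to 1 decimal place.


RT = 288 + 175 * log2(2)
log2(2) = 1.0
RT = 288 + 175 * 1.0
= 288 + 175.0
= 463.0 ms


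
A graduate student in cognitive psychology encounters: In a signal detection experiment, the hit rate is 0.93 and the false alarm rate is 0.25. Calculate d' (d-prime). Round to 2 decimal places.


d' = z(HR) - z(FAR)
z(0.93) = 1.4758
z(0.25) = -0.6745
d' = 1.4758 - -0.6745
= 2.15


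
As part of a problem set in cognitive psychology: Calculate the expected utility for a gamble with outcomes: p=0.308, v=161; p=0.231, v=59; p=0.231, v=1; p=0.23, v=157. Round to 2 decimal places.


EU = sum(p_i * v_i)
0.308 * 161 = 49.588
0.231 * 59 = 13.629
0.231 * 1 = 0.231
0.23 * 157 = 36.11
EU = 49.588 + 13.629 + 0.231 + 36.11
= 99.56


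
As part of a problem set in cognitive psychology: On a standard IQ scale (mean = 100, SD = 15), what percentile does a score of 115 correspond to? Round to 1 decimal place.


z = (IQ - mean) / SD
z = (115 - 100) / 15 = 1.0
Percentile = Phi(1.0) * 100
Phi(1.0) = 0.841345
= 84.1


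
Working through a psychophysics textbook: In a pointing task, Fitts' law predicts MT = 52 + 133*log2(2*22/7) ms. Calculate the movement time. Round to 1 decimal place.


MT = 52 + 133 * log2(2*22/7)
2D/W = 6.285714
log2(6.285714) = 2.6521
MT = 52 + 133 * 2.6521
= 404.7 ms


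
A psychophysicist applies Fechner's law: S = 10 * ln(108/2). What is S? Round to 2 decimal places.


S = 10 * ln(108/2)
I/I0 = 54.0
ln(54.0) = 3.989
S = 10 * 3.989
= 39.89


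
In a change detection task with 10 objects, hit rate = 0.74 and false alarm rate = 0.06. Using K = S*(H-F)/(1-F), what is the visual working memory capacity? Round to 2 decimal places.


K = S * (H - F) / (1 - F)
H - F = 0.68
1 - F = 0.94
K = 10 * 0.68 / 0.94
= 7.23


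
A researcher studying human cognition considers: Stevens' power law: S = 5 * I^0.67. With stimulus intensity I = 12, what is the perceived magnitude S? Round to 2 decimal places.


S = 5 * 12^0.67
12^0.67 = 5.2851
S = 5 * 5.2851
= 26.43


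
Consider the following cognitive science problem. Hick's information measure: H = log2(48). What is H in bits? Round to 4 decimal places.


H = log2(n)
H = log2(48)
= 5.5850


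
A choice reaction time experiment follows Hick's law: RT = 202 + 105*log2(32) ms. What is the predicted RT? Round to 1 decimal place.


RT = 202 + 105 * log2(32)
log2(32) = 5.0
RT = 202 + 105 * 5.0
= 202 + 525.0
= 727.0 ms


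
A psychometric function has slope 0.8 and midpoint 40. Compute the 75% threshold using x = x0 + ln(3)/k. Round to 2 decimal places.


At P = 0.75: 0.75 = 1/(1 + e^(-k*(x-x0)))
Solving: e^(-k*(x-x0)) = 1/3
x = x0 + ln(3)/k
ln(3) = 1.0986
x = 40 + 1.0986/0.8
= 40 + 1.3732
= 41.37


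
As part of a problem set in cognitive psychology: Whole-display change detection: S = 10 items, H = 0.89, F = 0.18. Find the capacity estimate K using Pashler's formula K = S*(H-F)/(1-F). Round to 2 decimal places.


K = S * (H - F) / (1 - F)
H - F = 0.71
1 - F = 0.82
K = 10 * 0.71 / 0.82
= 8.66


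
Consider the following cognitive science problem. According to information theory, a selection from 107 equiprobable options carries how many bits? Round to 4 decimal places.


H = log2(n)
H = log2(107)
= 6.7415


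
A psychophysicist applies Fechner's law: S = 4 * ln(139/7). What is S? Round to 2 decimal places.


S = 4 * ln(139/7)
I/I0 = 19.857143
ln(19.857143) = 2.9886
S = 4 * 2.9886
= 11.95


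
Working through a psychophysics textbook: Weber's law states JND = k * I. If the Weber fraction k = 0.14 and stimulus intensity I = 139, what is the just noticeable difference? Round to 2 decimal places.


JND = k * I
JND = 0.14 * 139
= 19.46


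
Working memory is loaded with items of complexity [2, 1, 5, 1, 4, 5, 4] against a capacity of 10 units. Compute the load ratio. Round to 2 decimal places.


Total complexity = 2 + 1 + 5 + 1 + 4 + 5 + 4 = 22
Load = total / capacity = 22 / 10
= 2.20


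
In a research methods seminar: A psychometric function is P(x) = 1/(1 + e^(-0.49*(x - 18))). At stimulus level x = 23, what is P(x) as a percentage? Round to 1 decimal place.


P(x) = 1/(1 + e^(-0.49*(23 - 18)))
Exponent = -0.49 * 5 = -2.45
e^(-2.45) = 0.086294
P = 1/(1 + 0.086294) = 0.920561
Percentage = 92.1


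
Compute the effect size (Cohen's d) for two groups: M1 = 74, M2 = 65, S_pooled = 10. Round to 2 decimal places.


Cohen's d = (M1 - M2) / S_pooled
= (74 - 65) / 10
= 9 / 10
= 0.90


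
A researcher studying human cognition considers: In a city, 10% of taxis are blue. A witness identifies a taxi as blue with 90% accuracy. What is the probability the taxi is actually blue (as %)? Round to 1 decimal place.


P(blue | says blue) = P(says blue | blue)*P(blue) / [P(says blue | blue)*P(blue) + P(says blue | not blue)*P(not blue)]
Numerator = 0.9 * 0.1 = 0.09
False identification = 0.1 * 0.9 = 0.09
P = 0.09 / (0.09 + 0.09)
= 0.09 / 0.18
As percentage = 50.0


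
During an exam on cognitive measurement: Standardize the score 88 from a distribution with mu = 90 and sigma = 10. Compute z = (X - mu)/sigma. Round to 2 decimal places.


z = (X - mu) / sigma
= (88 - 90) / 10
= -2 / 10
= -0.20


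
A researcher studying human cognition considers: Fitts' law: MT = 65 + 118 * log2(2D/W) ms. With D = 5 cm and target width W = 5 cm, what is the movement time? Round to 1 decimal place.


MT = 65 + 118 * log2(2*5/5)
2D/W = 2.0
log2(2.0) = 1.0
MT = 65 + 118 * 1.0
= 183.0 ms


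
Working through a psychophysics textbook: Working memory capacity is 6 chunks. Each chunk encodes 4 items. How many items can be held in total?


Total items = chunks * items_per_chunk
= 6 * 4
= 24


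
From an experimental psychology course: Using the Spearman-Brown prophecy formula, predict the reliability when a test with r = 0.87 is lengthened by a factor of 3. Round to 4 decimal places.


r_new = n*r / (1 + (n-1)*r)
Numerator = 3 * 0.87 = 2.61
Denominator = 1 + 2 * 0.87 = 2.74
r_new = 2.61 / 2.74
= 0.9526


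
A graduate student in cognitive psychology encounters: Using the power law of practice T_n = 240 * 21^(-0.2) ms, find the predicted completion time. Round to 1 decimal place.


T_n = 240 * 21^(-0.2)
21^(-0.2) = 0.543946
T_n = 240 * 0.543946
= 130.5 ms


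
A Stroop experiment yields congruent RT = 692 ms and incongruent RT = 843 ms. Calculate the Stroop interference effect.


Stroop effect = RT(incongruent) - RT(congruent)
= 843 - 692
= 151 ms


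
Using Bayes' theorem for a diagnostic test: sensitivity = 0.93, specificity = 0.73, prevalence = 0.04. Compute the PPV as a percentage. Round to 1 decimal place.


PPV = (sens * prev) / (sens * prev + (1-spec) * (1-prev))
Numerator = 0.93 * 0.04 = 0.0372
P(positive and no disease) = (1 - spec) * (1 - prev) = (1 - 0.73) * (1 - 0.04) = 0.2592
Denominator = 0.0372 + 0.2592 = 0.2964
PPV = 0.0372 / 0.2964 = 0.125506
As percentage = 12.6


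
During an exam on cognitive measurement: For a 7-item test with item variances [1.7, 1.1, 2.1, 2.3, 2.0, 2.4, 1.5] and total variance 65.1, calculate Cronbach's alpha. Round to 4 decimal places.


alpha = (k/(k-1)) * (1 - sum(s_i^2)/s_total^2)
sum(item variances) = 13.1
k/(k-1) = 7/6 = 1.166667
1 - 13.1/65.1 = 1 - 0.201229 = 0.798771
alpha = 1.166667 * 0.798771
= 0.9319


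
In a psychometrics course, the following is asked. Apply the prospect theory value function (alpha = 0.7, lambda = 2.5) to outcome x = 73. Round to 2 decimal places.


Since x = 73 >= 0, use v(x) = x^0.7
73^0.7 = 20.1524
v(73) = 20.15
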